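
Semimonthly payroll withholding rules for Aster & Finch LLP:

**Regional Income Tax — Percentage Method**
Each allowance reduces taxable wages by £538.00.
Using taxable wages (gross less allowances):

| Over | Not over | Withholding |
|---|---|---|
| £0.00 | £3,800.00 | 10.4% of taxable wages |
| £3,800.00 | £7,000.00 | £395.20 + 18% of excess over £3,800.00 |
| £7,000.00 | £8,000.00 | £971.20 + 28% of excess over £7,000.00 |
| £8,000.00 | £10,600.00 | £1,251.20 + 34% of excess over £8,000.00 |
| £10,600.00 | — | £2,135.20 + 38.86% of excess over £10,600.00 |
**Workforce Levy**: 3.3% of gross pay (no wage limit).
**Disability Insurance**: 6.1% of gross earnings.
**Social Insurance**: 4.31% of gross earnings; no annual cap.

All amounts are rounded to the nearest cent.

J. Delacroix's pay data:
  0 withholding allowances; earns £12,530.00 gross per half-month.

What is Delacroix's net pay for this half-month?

£7,926.94

Regional Income Tax: taxable = £12,530.00
  £2,135.20 + 38.86% × (£12,530.00 − £10,600.00) = £2,135.20 + 38.86% × £1,930.00 = £2,885.20
Workforce Levy: 3.3% × £12,530.00 = £413.49
Disability Insurance: 6.1% × £12,530.00 = £764.33
Social Insurance: 4.31% × £12,530.00 = £540.04
Total withheld: £2,885.20 + £413.49 + £764.33 + £540.04 = £4,603.06
Net pay: £12,530.00 − £4,603.06 = £7,926.94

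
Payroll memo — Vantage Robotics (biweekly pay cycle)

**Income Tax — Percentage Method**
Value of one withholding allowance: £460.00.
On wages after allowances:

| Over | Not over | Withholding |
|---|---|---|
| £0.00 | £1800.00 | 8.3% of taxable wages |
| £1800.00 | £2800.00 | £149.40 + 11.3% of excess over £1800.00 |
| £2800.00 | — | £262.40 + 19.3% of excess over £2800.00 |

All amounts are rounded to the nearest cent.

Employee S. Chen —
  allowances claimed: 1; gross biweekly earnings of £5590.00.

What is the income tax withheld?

£712.09

Income Tax: taxable = £5590.00 − 1×£460.00 = £5130.00
  £262.40 + 19.3% × (£5130.00 − £2800.00) = £262.40 + 19.3% × £2330.00 = £712.09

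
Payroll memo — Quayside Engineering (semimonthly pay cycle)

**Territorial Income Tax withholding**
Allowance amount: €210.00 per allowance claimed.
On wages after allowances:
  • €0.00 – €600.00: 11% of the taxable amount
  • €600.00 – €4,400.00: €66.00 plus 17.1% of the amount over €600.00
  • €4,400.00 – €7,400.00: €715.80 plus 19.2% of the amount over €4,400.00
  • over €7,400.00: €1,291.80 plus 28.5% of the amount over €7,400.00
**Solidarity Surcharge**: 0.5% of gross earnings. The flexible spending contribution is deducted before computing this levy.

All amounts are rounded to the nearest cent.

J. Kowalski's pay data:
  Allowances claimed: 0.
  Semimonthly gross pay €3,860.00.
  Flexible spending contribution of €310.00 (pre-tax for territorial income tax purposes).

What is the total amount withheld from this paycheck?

€588.20

Territorial Income Tax: taxable = €3,860.00 − €310.00 = €3,550.00
  €66.00 + 17.1% × (€3,550.00 − €600.00) = €66.00 + 17.1% × €2,950.00 = €570.45
Solidarity Surcharge: 0.5% × €3,550.00 = €17.75
Total: €570.45 + €17.75 = €588.20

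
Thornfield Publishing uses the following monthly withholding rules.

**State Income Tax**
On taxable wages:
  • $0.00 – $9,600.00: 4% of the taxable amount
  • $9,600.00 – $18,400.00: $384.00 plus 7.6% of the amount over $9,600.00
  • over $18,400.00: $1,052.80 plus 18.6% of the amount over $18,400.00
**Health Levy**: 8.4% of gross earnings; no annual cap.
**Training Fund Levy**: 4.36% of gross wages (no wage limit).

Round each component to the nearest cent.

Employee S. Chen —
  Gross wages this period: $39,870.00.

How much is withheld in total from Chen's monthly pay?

State Income Tax: taxable = $39,870.00
  $1,052.80 + 18.6% × ($39,870.00 − $18,400.00) = $1,052.80 + 18.6% × $21,470.00 = $5,046.22
Health Levy: 8.4% × $39,870.00 = $3,349.08
Training Fund Levy: 4.36% × $39,870.00 = $1,738.33
Total: $5,046.22 + $3,349.08 + $1,738.33 = $10,133.63

$10,133.63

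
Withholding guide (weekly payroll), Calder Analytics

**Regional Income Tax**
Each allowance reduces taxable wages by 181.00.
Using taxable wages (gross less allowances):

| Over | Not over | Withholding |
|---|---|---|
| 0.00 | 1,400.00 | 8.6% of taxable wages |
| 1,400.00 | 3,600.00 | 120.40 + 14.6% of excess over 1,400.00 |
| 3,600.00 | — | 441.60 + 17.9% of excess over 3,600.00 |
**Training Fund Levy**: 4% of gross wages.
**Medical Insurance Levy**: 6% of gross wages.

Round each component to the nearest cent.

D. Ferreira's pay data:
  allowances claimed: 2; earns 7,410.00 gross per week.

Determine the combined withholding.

1,799.79

Regional Income Tax: taxable = 7,410.00 − 2×181.00 = 7,048.00
  441.60 + 17.9% × (7,048.00 − 3,600.00) = 441.60 + 17.9% × 3,448.00 = 1,058.79
Training Fund Levy: 4% × 7,410.00 = 296.40
Medical Insurance Levy: 6% × 7,410.00 = 444.60
Total: 1,058.79 + 296.40 + 444.60 = 1,799.79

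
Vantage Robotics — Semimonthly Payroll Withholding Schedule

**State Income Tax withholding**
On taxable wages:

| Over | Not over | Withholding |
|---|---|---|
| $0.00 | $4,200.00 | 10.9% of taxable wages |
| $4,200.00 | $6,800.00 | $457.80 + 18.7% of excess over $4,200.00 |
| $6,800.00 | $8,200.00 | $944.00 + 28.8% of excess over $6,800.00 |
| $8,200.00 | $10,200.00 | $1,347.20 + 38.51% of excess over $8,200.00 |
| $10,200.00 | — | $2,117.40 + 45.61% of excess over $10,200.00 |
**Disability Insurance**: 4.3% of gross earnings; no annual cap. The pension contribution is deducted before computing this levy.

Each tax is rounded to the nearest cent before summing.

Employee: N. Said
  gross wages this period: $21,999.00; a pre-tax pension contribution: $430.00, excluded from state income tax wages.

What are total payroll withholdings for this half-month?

State Income Tax: taxable = $21,999.00 − $430.00 = $21,569.00
  $2,117.40 + 45.61% × ($21,569.00 − $10,200.00) = $2,117.40 + 45.61% × $11,369.00 = $7,302.80
Disability Insurance: 4.3% × $21,569.00 = $927.47
Total: $7,302.80 + $927.47 = $8,230.27

$8,230.27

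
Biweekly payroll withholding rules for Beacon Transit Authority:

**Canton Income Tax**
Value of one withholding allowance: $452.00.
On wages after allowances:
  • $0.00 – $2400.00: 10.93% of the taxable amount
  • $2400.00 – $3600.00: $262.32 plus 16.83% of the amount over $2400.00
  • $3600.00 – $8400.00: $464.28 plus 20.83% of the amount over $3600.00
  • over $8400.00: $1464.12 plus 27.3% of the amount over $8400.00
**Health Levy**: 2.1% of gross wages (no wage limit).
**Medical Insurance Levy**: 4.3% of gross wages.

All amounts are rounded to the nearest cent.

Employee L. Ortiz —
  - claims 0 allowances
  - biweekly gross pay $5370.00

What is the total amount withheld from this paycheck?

$1176.65

Canton Income Tax: taxable = $5370.00
  $464.28 + 20.83% × ($5370.00 − $3600.00) = $464.28 + 20.83% × $1770.00 = $832.97
Health Levy: 2.1% × $5370.00 = $112.77
Medical Insurance Levy: 4.3% × $5370.00 = $230.91
Total: $832.97 + $112.77 + $230.91 = $1176.65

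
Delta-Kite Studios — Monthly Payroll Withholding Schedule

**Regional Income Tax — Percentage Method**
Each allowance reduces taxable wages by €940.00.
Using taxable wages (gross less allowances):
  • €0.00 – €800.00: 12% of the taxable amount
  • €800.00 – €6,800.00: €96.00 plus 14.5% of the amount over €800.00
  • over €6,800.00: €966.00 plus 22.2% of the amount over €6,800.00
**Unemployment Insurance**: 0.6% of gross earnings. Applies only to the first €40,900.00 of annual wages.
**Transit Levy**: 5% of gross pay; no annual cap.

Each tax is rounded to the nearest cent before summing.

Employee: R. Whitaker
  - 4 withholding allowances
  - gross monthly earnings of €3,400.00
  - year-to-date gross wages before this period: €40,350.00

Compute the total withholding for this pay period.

€173.30

Regional Income Tax: taxable = €3,400.00 − 4×€940.00 = €-360.00
  Taxable ≤ 0 → €0.00
Unemployment Insurance: cap €40,900.00 − YTD €40,350.00 = €550.00 subject; 0.6% × €550.00 = €3.30
Transit Levy: 5% × €3,400.00 = €170.00
Total: €0.00 + €3.30 + €170.00 = €173.30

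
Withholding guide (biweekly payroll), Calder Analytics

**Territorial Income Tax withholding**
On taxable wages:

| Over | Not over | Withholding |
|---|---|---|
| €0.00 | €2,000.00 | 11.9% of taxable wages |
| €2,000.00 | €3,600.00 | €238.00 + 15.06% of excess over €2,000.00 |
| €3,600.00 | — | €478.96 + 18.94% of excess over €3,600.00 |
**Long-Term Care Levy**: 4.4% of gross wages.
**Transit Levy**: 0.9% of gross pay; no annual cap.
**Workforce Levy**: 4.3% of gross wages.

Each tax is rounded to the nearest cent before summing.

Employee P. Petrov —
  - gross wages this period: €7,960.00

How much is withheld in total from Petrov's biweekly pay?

Territorial Income Tax: taxable = €7,960.00
  €478.96 + 18.94% × (€7,960.00 − €3,600.00) = €478.96 + 18.94% × €4,360.00 = €1,304.74
Long-Term Care Levy: 4.4% × €7,960.00 = €350.24
Transit Levy: 0.9% × €7,960.00 = €71.64
Workforce Levy: 4.3% × €7,960.00 = €342.28
Total: €1,304.74 + €350.24 + €71.64 + €342.28 = €2,068.90

€2,068.90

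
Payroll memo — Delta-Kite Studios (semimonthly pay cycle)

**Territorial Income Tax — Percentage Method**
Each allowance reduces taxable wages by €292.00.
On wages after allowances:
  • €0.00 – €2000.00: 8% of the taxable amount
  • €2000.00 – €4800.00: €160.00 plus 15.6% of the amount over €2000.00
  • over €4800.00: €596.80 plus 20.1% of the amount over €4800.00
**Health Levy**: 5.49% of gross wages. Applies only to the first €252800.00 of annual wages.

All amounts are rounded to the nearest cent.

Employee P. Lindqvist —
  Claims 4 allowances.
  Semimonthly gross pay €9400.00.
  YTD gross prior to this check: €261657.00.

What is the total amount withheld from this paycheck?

Territorial Income Tax: taxable = €9400.00 − 4×€292.00 = €8232.00
  €596.80 + 20.1% × (€8232.00 − €4800.00) = €596.80 + 20.1% × €3432.00 = €1286.63
Health Levy: YTD €261657.00 ≥ cap €252800.00 → €0.00
Total: €1286.63 + €0.00 = €1286.63

€1286.63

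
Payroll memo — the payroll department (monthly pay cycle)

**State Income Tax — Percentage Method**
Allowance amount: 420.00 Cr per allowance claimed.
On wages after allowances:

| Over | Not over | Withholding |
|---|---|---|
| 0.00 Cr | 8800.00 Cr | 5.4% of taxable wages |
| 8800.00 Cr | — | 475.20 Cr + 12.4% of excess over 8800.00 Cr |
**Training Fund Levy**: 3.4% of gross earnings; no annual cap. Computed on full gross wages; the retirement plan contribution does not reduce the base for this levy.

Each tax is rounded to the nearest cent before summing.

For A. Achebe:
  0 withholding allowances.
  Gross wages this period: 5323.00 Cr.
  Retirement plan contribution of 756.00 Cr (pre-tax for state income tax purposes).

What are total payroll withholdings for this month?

State Income Tax: taxable = 5323.00 Cr − 756.00 Cr = 4567.00 Cr
  5.4% × 4567.00 Cr = 246.62 Cr
Training Fund Levy: 3.4% × 5323.00 Cr = 180.98 Cr
Total: 246.62 Cr + 180.98 Cr = 427.60 Cr

427.60 Cr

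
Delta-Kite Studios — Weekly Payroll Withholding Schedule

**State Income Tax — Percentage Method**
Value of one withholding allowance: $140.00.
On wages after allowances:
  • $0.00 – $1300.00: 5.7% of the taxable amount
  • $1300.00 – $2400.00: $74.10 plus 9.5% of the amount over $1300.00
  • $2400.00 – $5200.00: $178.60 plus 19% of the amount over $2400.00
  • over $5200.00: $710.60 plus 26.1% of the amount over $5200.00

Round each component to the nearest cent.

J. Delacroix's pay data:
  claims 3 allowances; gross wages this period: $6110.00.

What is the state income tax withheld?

State Income Tax: taxable = $6110.00 − 3×$140.00 = $5690.00
  $710.60 + 26.1% × ($5690.00 − $5200.00) = $710.60 + 26.1% × $490.00 = $838.49

$838.49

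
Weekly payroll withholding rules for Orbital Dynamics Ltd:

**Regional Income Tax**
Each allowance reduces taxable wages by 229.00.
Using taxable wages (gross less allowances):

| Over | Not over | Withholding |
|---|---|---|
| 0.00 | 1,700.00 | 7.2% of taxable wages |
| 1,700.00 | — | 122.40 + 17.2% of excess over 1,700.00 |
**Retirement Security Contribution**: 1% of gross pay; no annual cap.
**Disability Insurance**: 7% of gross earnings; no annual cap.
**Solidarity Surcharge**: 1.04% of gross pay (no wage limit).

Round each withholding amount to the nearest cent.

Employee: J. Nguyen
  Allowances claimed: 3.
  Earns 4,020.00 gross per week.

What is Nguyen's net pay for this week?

3,253.31

Regional Income Tax: taxable = 4,020.00 − 3×229.00 = 3,333.00
  122.40 + 17.2% × (3,333.00 − 1,700.00) = 122.40 + 17.2% × 1,633.00 = 403.28
Retirement Security Contribution: 1% × 4,020.00 = 40.20
Disability Insurance: 7% × 4,020.00 = 281.40
Solidarity Surcharge: 1.04% × 4,020.00 = 41.81
Total withheld: 403.28 + 40.20 + 281.40 + 41.81 = 766.69
Net pay: 4,020.00 − 766.69 = 3,253.31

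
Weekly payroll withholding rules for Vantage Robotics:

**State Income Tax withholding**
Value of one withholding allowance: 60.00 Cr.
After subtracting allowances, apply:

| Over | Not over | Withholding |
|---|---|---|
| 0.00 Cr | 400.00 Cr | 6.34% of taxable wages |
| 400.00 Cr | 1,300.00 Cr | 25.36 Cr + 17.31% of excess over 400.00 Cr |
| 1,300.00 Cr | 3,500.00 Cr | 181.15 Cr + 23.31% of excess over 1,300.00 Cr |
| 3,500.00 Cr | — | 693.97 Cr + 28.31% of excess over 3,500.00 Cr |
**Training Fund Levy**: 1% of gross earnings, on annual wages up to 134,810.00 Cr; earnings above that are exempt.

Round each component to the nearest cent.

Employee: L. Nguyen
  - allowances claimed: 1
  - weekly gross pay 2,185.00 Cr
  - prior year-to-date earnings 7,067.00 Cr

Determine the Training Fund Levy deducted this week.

21.85 Cr

Training Fund Levy: 1% × 2,185.00 Cr = 21.85 Cr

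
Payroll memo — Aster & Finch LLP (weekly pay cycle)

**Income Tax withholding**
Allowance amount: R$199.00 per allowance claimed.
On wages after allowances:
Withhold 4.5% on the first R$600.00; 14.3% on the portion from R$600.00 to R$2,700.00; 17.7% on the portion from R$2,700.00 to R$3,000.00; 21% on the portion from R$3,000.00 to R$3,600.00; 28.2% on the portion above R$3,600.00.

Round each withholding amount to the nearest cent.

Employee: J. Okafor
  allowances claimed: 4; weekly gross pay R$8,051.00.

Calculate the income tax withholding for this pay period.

Income Tax: taxable = R$8,051.00 − 4×R$199.00 = R$7,255.00
  R$506.40 + 28.2% × (R$7,255.00 − R$3,600.00) = R$506.40 + 28.2% × R$3,655.00 = R$1,537.11

R$1,537.11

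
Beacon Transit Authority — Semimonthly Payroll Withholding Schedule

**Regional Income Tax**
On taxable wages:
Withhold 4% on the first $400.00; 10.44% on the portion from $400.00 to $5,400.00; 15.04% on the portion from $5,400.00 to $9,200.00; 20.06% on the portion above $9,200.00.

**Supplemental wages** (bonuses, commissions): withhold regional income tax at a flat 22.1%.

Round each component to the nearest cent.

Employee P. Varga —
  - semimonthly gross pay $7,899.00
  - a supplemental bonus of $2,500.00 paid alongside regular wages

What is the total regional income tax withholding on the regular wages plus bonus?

Regional Income Tax: taxable = $7,899.00
  $538.00 + 15.04% × ($7,899.00 − $5,400.00) = $538.00 + 15.04% × $2,499.00 = $913.85
Supplemental (22.1% flat on bonus): 22.1% × $2,500.00 = $552.50
Total regional income tax: $913.85 + $552.50 = $1,466.35

$1,466.35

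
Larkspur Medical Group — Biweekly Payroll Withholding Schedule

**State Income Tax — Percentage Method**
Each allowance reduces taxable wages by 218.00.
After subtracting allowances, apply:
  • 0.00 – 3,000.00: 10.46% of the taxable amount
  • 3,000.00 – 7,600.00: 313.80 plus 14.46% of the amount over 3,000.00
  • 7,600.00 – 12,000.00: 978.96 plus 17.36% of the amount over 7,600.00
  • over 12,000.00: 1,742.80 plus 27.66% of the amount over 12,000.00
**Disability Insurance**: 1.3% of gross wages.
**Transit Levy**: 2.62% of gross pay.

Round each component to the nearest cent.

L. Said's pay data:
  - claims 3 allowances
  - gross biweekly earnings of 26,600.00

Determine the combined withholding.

State Income Tax: taxable = 26,600.00 − 3×218.00 = 25,946.00
  1,742.80 + 27.66% × (25,946.00 − 12,000.00) = 1,742.80 + 27.66% × 13,946.00 = 5,600.26
Disability Insurance: 1.3% × 26,600.00 = 345.80
Transit Levy: 2.62% × 26,600.00 = 696.92
Total: 5,600.26 + 345.80 + 696.92 = 6,642.98

6,642.98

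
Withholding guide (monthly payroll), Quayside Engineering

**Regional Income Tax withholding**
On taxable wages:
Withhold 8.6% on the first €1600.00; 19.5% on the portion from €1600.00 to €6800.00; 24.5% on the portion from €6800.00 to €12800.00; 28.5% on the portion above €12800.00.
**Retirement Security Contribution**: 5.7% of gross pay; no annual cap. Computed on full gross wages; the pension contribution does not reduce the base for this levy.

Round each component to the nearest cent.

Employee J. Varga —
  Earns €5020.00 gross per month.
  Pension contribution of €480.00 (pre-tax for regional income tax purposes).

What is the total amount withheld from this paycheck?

€997.04

Regional Income Tax: taxable = €5020.00 − €480.00 = €4540.00
  €137.60 + 19.5% × (€4540.00 − €1600.00) = €137.60 + 19.5% × €2940.00 = €710.90
Retirement Security Contribution: 5.7% × €5020.00 = €286.14
Total: €710.90 + €286.14 = €997.04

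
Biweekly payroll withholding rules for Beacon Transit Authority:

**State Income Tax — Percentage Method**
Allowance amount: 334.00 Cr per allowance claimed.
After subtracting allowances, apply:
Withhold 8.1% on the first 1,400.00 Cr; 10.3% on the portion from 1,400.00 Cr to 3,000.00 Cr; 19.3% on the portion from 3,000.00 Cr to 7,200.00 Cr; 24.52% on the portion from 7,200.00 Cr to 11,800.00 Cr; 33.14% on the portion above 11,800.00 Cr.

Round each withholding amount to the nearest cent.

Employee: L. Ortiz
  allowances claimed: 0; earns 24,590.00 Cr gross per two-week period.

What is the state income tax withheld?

State Income Tax: taxable = 24,590.00 Cr
  2,216.72 Cr + 33.14% × (24,590.00 Cr − 11,800.00 Cr) = 2,216.72 Cr + 33.14% × 12,790.00 Cr = 6,455.33 Cr

6,455.33 Cr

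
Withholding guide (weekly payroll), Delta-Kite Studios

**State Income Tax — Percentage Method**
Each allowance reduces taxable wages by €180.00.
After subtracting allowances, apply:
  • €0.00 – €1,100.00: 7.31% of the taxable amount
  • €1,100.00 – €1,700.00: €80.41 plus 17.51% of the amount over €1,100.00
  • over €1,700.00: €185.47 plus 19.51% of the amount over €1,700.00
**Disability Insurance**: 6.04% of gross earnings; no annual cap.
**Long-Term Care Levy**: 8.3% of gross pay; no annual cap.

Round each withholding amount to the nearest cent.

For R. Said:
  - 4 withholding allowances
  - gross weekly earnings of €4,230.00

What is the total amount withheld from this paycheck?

€1,145.18

State Income Tax: taxable = €4,230.00 − 4×€180.00 = €3,510.00
  €185.47 + 19.51% × (€3,510.00 − €1,700.00) = €185.47 + 19.51% × €1,810.00 = €538.60
Disability Insurance: 6.04% × €4,230.00 = €255.49
Long-Term Care Levy: 8.3% × €4,230.00 = €351.09
Total: €538.60 + €255.49 + €351.09 = €1,145.18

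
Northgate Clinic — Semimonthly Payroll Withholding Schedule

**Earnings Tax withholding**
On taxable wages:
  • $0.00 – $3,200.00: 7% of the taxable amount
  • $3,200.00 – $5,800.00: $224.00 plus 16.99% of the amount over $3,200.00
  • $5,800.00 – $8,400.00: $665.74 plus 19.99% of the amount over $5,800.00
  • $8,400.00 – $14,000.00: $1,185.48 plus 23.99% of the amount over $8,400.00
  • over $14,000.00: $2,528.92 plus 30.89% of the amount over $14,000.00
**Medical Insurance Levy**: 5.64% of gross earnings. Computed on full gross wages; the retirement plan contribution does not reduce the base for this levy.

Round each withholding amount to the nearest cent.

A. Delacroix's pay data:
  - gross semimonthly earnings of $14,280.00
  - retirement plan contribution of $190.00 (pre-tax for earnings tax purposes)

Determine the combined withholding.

$3,362.11

Earnings Tax: taxable = $14,280.00 − $190.00 = $14,090.00
  $2,528.92 + 30.89% × ($14,090.00 − $14,000.00) = $2,528.92 + 30.89% × $90.00 = $2,556.72
Medical Insurance Levy: 5.64% × $14,280.00 = $805.39
Total: $2,556.72 + $805.39 = $3,362.11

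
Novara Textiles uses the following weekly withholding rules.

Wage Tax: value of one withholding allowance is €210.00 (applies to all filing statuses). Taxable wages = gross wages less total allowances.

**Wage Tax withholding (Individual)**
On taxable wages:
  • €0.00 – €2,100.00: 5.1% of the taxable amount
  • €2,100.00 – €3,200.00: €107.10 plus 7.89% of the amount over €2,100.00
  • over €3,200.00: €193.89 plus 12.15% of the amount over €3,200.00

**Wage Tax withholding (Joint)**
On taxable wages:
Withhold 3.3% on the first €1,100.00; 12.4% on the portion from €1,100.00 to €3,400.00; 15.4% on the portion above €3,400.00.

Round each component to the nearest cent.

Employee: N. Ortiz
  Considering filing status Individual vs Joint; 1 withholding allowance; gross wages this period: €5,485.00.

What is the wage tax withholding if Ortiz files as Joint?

€610.25

Wage Tax (Joint): taxable = €5,485.00 − 1×€210.00 = €5,275.00
  €321.50 + 15.4% × (€5,275.00 − €3,400.00) = €321.50 + 15.4% × €1,875.00 = €610.25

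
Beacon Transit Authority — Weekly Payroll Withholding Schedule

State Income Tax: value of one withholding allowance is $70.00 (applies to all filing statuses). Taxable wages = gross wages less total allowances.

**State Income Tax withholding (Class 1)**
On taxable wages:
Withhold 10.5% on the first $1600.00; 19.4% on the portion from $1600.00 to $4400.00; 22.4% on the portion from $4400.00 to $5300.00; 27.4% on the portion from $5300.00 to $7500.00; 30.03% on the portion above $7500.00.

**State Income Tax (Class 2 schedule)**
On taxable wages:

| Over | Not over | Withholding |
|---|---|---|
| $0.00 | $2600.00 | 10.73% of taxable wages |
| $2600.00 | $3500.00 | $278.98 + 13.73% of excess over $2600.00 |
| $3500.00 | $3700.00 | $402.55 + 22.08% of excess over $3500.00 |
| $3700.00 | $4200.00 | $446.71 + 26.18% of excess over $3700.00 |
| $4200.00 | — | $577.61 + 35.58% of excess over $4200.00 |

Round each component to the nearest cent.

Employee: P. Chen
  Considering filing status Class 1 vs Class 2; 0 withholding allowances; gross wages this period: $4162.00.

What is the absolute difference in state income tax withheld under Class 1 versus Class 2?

$97.37

State Income Tax (Class 1): taxable = $4162.00
  $168.00 + 19.4% × ($4162.00 − $1600.00) = $168.00 + 19.4% × $2562.00 = $665.03
State Income Tax (Class 2): taxable = $4162.00
  $446.71 + 26.18% × ($4162.00 − $3700.00) = $446.71 + 26.18% × $462.00 = $567.66
Difference: |$665.03 − $567.66| = $97.37 (higher under Class 1)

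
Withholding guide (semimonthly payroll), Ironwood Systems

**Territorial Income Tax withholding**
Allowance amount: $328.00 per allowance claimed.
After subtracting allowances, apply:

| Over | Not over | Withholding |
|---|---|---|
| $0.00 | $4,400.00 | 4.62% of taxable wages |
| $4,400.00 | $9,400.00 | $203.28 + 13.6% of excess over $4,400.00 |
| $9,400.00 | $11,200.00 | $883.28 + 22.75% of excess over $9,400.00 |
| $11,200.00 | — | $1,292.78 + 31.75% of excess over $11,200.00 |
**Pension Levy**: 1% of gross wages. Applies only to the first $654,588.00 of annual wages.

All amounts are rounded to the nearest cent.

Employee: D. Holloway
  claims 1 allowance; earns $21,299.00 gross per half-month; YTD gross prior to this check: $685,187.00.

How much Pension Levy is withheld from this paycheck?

$0.00

Pension Levy: YTD $685,187.00 ≥ cap $654,588.00 → $0.00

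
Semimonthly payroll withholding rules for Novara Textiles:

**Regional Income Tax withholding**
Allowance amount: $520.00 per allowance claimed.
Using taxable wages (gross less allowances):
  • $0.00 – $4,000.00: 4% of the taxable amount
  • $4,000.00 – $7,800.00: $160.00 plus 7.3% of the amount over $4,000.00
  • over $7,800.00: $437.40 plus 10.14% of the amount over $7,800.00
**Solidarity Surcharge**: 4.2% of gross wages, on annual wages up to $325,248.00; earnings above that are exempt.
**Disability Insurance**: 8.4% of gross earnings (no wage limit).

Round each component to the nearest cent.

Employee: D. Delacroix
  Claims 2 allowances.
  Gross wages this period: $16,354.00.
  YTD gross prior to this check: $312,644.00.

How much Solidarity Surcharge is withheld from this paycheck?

Solidarity Surcharge: cap $325,248.00 − YTD $312,644.00 = $12,604.00 subject; 4.2% × $12,604.00 = $529.37

$529.37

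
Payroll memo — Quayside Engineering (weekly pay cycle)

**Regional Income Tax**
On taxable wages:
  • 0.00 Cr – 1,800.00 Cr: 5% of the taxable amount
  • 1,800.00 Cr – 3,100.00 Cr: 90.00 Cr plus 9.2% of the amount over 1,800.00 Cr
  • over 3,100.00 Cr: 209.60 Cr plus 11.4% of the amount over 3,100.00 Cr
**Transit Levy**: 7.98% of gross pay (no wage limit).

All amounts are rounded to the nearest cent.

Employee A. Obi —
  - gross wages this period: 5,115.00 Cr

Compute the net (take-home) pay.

4,267.51 Cr

Regional Income Tax: taxable = 5,115.00 Cr
  209.60 Cr + 11.4% × (5,115.00 Cr − 3,100.00 Cr) = 209.60 Cr + 11.4% × 2,015.00 Cr = 439.31 Cr
Transit Levy: 7.98% × 5,115.00 Cr = 408.18 Cr
Total withheld: 439.31 Cr + 408.18 Cr = 847.49 Cr
Net pay: 5,115.00 Cr − 847.49 Cr = 4,267.51 Cr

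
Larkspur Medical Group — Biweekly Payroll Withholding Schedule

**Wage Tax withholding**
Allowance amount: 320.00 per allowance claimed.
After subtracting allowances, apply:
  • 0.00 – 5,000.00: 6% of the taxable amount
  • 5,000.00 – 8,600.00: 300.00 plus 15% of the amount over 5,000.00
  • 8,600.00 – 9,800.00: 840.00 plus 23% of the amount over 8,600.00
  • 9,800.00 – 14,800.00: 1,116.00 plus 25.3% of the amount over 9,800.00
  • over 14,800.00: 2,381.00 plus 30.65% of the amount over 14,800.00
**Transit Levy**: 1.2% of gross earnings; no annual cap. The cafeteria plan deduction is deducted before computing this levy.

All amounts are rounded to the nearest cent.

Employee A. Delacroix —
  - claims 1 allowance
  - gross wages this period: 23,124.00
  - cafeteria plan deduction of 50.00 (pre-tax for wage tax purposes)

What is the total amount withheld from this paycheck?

Wage Tax: taxable = 23,124.00 − 50.00 − 1×320.00 = 22,754.00
  2,381.00 + 30.65% × (22,754.00 − 14,800.00) = 2,381.00 + 30.65% × 7,954.00 = 4,818.90
Transit Levy: 1.2% × 23,074.00 = 276.89
Total: 4,818.90 + 276.89 = 5,095.79

5,095.79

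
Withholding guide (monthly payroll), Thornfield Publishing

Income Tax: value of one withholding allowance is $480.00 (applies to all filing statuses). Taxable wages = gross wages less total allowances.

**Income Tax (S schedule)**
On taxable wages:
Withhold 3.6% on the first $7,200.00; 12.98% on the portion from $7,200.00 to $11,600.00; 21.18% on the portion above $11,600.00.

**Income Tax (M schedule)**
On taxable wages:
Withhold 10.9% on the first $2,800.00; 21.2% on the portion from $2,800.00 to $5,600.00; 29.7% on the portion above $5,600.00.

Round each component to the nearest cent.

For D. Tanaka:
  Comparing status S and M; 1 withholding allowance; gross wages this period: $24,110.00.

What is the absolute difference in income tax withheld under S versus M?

$2,875.44

Income Tax (S): taxable = $24,110.00 − 1×$480.00 = $23,630.00
  $830.32 + 21.18% × ($23,630.00 − $11,600.00) = $830.32 + 21.18% × $12,030.00 = $3,378.27
Income Tax (M): taxable = $24,110.00 − 1×$480.00 = $23,630.00
  $898.80 + 29.7% × ($23,630.00 − $5,600.00) = $898.80 + 29.7% × $18,030.00 = $6,253.71
Difference: |$3,378.27 − $6,253.71| = $2,875.44 (higher under M)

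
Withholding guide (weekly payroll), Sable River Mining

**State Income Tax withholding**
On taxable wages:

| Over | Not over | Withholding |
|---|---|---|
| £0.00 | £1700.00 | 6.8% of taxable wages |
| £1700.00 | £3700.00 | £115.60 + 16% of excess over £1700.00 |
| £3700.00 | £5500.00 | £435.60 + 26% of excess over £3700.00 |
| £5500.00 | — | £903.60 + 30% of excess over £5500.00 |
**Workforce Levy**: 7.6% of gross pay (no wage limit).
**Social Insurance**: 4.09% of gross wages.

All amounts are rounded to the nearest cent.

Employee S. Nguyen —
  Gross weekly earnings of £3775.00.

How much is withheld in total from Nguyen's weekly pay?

£896.40

State Income Tax: taxable = £3775.00
  £435.60 + 26% × (£3775.00 − £3700.00) = £435.60 + 26% × £75.00 = £455.10
Workforce Levy: 7.6% × £3775.00 = £286.90
Social Insurance: 4.09% × £3775.00 = £154.40
Total: £455.10 + £286.90 + £154.40 = £896.40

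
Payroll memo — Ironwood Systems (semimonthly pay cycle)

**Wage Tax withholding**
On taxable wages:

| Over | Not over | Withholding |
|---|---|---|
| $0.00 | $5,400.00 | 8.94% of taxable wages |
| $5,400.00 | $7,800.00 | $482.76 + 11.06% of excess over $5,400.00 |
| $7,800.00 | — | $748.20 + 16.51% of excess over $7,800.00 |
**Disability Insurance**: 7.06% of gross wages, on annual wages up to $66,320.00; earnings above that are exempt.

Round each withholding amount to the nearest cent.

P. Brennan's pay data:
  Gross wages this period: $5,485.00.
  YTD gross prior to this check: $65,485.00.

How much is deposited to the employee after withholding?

$4,933.89

Wage Tax: taxable = $5,485.00
  $482.76 + 11.06% × ($5,485.00 − $5,400.00) = $482.76 + 11.06% × $85.00 = $492.16
Disability Insurance: cap $66,320.00 − YTD $65,485.00 = $835.00 subject; 7.06% × $835.00 = $58.95
Total withheld: $492.16 + $58.95 = $551.11
Net pay: $5,485.00 − $551.11 = $4,933.89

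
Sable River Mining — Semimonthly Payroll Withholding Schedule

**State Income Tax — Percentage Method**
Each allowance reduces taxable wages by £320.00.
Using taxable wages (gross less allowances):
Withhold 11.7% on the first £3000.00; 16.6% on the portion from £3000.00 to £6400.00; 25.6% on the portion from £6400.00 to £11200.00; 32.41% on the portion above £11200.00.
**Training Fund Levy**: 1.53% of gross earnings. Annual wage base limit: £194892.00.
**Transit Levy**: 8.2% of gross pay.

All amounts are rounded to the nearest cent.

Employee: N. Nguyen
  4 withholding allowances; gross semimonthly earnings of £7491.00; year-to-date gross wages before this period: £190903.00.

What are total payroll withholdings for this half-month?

£1559.32

State Income Tax: taxable = £7491.00 − 4×£320.00 = £6211.00
  £351.00 + 16.6% × (£6211.00 − £3000.00) = £351.00 + 16.6% × £3211.00 = £884.03
Training Fund Levy: cap £194892.00 − YTD £190903.00 = £3989.00 subject; 1.53% × £3989.00 = £61.03
Transit Levy: 8.2% × £7491.00 = £614.26
Total: £884.03 + £61.03 + £614.26 = £1559.32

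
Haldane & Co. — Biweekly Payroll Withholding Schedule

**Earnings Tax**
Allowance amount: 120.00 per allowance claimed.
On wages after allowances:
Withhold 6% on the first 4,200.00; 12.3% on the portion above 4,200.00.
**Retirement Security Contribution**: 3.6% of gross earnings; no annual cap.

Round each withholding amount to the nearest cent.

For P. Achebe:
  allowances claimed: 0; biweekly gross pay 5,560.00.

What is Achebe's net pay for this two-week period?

4,940.56

Earnings Tax: taxable = 5,560.00
  252.00 + 12.3% × (5,560.00 − 4,200.00) = 252.00 + 12.3% × 1,360.00 = 419.28
Retirement Security Contribution: 3.6% × 5,560.00 = 200.16
Total withheld: 419.28 + 200.16 = 619.44
Net pay: 5,560.00 − 619.44 = 4,940.56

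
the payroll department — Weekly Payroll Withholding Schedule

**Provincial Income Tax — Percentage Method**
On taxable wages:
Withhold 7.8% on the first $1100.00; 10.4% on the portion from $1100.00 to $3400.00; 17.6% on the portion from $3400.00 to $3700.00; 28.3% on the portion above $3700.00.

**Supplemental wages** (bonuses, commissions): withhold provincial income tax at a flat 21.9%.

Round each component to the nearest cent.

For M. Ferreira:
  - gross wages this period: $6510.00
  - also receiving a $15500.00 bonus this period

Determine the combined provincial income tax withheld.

$4567.53

Provincial Income Tax: taxable = $6510.00
  $377.80 + 28.3% × ($6510.00 − $3700.00) = $377.80 + 28.3% × $2810.00 = $1173.03
Supplemental (21.9% flat on bonus): 21.9% × $15500.00 = $3394.50
Total provincial income tax: $1173.03 + $3394.50 = $4567.53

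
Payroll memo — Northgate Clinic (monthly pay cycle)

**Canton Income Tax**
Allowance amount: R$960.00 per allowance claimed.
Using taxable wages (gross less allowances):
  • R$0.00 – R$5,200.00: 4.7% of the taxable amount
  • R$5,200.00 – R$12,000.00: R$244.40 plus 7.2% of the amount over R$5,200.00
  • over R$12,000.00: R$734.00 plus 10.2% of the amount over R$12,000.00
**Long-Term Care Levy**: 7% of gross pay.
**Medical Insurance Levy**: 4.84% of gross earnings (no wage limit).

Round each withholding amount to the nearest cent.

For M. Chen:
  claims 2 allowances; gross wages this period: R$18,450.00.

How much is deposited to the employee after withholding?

R$15,069.46

Canton Income Tax: taxable = R$18,450.00 − 2×R$960.00 = R$16,530.00
  R$734.00 + 10.2% × (R$16,530.00 − R$12,000.00) = R$734.00 + 10.2% × R$4,530.00 = R$1,196.06
Long-Term Care Levy: 7% × R$18,450.00 = R$1,291.50
Medical Insurance Levy: 4.84% × R$18,450.00 = R$892.98
Total withheld: R$1,196.06 + R$1,291.50 + R$892.98 = R$3,380.54
Net pay: R$18,450.00 − R$3,380.54 = R$15,069.46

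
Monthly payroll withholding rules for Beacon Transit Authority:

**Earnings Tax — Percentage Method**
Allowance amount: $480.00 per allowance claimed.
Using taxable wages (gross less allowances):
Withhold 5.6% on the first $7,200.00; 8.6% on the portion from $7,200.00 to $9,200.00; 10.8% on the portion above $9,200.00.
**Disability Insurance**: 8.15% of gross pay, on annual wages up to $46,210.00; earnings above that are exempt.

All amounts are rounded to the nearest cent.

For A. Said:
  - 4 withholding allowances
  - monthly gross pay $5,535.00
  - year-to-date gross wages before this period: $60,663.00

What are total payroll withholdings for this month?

Earnings Tax: taxable = $5,535.00 − 4×$480.00 = $3,615.00
  5.6% × $3,615.00 = $202.44
Disability Insurance: YTD $60,663.00 ≥ cap $46,210.00 → $0.00
Total: $202.44 + $0.00 = $202.44

$202.44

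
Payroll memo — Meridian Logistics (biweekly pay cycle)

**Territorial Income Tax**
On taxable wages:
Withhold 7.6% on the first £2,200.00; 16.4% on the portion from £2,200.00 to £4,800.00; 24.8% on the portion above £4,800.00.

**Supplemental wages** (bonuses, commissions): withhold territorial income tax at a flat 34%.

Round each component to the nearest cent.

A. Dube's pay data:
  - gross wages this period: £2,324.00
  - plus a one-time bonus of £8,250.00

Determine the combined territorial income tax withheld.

£2,992.54

Territorial Income Tax: taxable = £2,324.00
  £167.20 + 16.4% × (£2,324.00 − £2,200.00) = £167.20 + 16.4% × £124.00 = £187.54
Supplemental (34% flat on bonus): 34% × £8,250.00 = £2,805.00
Total territorial income tax: £187.54 + £2,805.00 = £2,992.54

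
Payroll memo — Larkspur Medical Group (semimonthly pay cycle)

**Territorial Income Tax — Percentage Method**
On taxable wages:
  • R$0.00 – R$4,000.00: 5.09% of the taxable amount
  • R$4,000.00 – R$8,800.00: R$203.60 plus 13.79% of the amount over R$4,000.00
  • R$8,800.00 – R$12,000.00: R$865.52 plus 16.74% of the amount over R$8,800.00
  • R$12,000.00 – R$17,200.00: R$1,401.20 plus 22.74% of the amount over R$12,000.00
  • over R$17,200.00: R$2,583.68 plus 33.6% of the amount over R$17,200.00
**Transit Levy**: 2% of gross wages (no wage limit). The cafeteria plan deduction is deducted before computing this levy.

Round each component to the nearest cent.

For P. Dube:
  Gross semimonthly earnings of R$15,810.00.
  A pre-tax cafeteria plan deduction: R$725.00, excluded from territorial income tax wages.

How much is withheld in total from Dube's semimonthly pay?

R$2,404.43

Territorial Income Tax: taxable = R$15,810.00 − R$725.00 = R$15,085.00
  R$1,401.20 + 22.74% × (R$15,085.00 − R$12,000.00) = R$1,401.20 + 22.74% × R$3,085.00 = R$2,102.73
Transit Levy: 2% × R$15,085.00 = R$301.70
Total: R$2,102.73 + R$301.70 = R$2,404.43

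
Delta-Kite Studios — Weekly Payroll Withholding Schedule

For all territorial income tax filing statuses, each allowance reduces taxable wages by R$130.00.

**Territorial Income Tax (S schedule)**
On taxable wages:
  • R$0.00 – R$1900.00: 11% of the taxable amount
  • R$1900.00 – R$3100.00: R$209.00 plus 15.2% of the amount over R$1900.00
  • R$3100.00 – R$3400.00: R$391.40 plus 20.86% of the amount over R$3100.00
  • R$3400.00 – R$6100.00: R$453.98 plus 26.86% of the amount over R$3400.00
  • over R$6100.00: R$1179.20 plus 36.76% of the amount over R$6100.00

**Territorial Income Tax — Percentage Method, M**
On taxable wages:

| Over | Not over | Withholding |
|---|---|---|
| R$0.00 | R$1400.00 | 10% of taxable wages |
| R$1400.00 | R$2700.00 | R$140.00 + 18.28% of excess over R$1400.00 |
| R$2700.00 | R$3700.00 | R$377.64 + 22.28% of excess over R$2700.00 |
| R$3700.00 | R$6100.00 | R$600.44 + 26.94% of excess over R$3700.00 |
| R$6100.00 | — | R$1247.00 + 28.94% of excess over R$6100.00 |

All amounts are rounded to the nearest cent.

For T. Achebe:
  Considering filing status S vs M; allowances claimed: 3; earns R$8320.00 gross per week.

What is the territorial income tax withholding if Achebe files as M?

R$1776.60

Territorial Income Tax (M): taxable = R$8320.00 − 3×R$130.00 = R$7930.00
  R$1247.00 + 28.94% × (R$7930.00 − R$6100.00) = R$1247.00 + 28.94% × R$1830.00 = R$1776.60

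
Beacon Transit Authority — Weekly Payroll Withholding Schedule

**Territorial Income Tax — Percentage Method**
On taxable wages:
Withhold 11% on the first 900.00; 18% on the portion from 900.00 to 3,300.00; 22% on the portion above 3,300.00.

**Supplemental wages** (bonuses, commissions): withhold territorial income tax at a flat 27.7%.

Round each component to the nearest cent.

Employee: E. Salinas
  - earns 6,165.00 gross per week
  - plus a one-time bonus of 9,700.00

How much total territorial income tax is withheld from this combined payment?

3,848.20

Territorial Income Tax: taxable = 6,165.00
  531.00 + 22% × (6,165.00 − 3,300.00) = 531.00 + 22% × 2,865.00 = 1,161.30
Supplemental (27.7% flat on bonus): 27.7% × 9,700.00 = 2,686.90
Total territorial income tax: 1,161.30 + 2,686.90 = 3,848.20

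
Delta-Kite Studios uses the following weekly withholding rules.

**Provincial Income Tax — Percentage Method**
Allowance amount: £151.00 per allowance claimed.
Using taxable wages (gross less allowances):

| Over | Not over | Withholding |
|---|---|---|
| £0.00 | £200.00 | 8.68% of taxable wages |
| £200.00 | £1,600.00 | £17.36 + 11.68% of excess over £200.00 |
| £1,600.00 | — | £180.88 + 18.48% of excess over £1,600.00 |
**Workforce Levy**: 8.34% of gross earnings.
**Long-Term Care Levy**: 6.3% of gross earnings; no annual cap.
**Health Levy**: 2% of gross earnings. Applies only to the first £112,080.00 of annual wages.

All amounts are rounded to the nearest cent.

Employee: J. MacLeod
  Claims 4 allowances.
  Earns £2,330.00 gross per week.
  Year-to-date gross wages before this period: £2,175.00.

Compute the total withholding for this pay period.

£591.87

Provincial Income Tax: taxable = £2,330.00 − 4×£151.00 = £1,726.00
  £180.88 + 18.48% × (£1,726.00 − £1,600.00) = £180.88 + 18.48% × £126.00 = £204.16
Workforce Levy: 8.34% × £2,330.00 = £194.32
Long-Term Care Levy: 6.3% × £2,330.00 = £146.79
Health Levy: 2% × £2,330.00 = £46.60
Total: £204.16 + £194.32 + £146.79 + £46.60 = £591.87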